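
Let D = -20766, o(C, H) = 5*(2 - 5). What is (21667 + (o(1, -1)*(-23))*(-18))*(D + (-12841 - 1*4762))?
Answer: -593069633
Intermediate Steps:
o(C, H) = -15 (o(C, H) = 5*(-3) = -15)
(21667 + (o(1, -1)*(-23))*(-18))*(D + (-12841 - 1*4762)) = (21667 - 15*(-23)*(-18))*(-20766 + (-12841 - 1*4762)) = (21667 + 345*(-18))*(-20766 + (-12841 - 4762)) = (21667 - 6210)*(-20766 - 17603) = 15457*(-38369) = -593069633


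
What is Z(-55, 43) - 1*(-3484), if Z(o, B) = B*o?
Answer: 1119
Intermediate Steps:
Z(-55, 43) - 1*(-3484) = 43*(-55) - 1*(-3484) = -2365 + 3484 = 1119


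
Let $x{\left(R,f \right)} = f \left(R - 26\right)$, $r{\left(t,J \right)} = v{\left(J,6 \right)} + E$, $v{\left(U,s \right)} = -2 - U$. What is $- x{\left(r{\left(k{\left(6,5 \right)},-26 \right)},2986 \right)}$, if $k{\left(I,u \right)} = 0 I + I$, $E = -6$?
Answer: $23888$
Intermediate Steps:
$k{\left(I,u \right)} = I$ ($k{\left(I,u \right)} = 0 + I = I$)
$r{\left(t,J \right)} = -8 - J$ ($r{\left(t,J \right)} = \left(-2 - J\right) - 6 = -8 - J$)
$x{\left(R,f \right)} = f \left(-26 + R\right)$
$- x{\left(r{\left(k{\left(6,5 \right)},-26 \right)},2986 \right)} = - 2986 \left(-26 - -18\right) = - 2986 \left(-26 + \left(-8 + 26\right)\right) = - 2986 \left(-26 + 18\right) = - 2986 \left(-8\right) = \left(-1\right) \left(-23888\right) = 23888$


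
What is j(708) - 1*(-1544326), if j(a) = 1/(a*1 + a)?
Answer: 2186765617/1416 ≈ 1.5443e+6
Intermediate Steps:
j(a) = 1/(2*a) (j(a) = 1/(a + a) = 1/(2*a))
j(708) - 1*(-1544326) = (½)/708 - 1*(-1544326) = (½)*(1/708) + 1544326 = 1/1416 + 1544326 = 2186765617/1416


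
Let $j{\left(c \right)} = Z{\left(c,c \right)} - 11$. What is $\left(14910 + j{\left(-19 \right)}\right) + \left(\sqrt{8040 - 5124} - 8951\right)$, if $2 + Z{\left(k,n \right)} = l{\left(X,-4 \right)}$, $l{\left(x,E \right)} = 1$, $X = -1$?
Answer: $6001$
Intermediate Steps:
$Z{\left(k,n \right)} = -1$ ($Z{\left(k,n \right)} = -2 + 1 = -1$)
$j{\left(c \right)} = -12$ ($j{\left(c \right)} = -1 - 11 = -12$)
$\left(14910 + j{\left(-19 \right)}\right) + \left(\sqrt{8040 - 5124} - 8951\right) = \left(14910 - 12\right) + \left(\sqrt{8040 - 5124} - 8951\right) = 14898 - \left(8951 - \sqrt{2916}\right) = 14898 + \left(54 - 8951\right) = 14898 - 8897 = 6001$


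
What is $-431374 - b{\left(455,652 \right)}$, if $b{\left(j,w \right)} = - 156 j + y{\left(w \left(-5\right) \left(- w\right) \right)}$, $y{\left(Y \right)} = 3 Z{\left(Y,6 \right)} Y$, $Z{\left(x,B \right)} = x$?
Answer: $-13553506171594$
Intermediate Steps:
$y{\left(Y \right)} = 3 Y^{2}$ ($y{\left(Y \right)} = 3 Y Y = 3 Y^{2}$)
$b{\left(j,w \right)} = - 156 j + 75 w^{4}$ ($b{\left(j,w \right)} = - 156 j + 3 \left(w \left(-5\right) \left(- w\right)\right)^{2} = - 156 j + 3 \left(- 5 w \left(- w\right)\right)^{2} = - 156 j + 3 \left(5 w^{2}\right)^{2} = - 156 j + 3 \cdot 25 w^{4} = - 156 j + 75 w^{4}$)
$-431374 - b{\left(455,652 \right)} = -431374 - \left(\left(-156\right) 455 + 75 \cdot 652^{4}\right) = -431374 - \left(-70980 + 75 \cdot 180713410816\right) = -431374 - \left(-70980 + 13553505811200\right) = -431374 - 13553505740220 = -13553506171594$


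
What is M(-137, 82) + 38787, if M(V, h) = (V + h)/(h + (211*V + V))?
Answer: 1123349149/28962 ≈ 38787.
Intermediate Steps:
M(V, h) = (V + h)/(h + 212*V)
M(-137, 82) + 38787 = (-137 + 82)/(82 + 212*(-137)) + 38787 = -55/(82 - 29044) + 38787 = -55/(-28962) + 38787 = -1/28962*(-55) + 38787 = 55/28962 + 38787 = 1123349149/28962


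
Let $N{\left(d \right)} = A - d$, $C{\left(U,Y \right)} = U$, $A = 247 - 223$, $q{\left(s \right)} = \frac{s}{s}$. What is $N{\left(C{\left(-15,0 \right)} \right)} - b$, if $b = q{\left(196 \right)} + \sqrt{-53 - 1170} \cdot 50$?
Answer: $38 - 50 i \sqrt{1223} \approx 38.0 - 1748.6 i$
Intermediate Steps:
$q{\left(s \right)} = 1$
$A = 24$
$N{\left(d \right)} = 24 - d$
$b = 1 + 50 i \sqrt{1223}$ ($b = 1 + \sqrt{-53 - 1170} \cdot 50 = 1 + \sqrt{-1223} \cdot 50 = 1 + i \sqrt{1223} \cdot 50 = 1 + 50 i \sqrt{1223} \approx 1.0 + 1748.6 i$)
$N{\left(C{\left(-15,0 \right)} \right)} - b = \left(24 - -15\right) - \left(1 + 50 i \sqrt{1223}\right) = \left(24 + 15\right) - \left(1 + 50 i \sqrt{1223}\right) = 39 - \left(1 + 50 i \sqrt{1223}\right) = 38 - 50 i \sqrt{1223}$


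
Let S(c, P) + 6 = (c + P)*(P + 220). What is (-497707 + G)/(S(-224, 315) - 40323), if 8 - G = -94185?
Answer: -201757/4178 ≈ -48.290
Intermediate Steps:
G = 94193 (G = 8 - 1*(-94185) = 8 + 94185 = 94193)
S(c, P) = -6 + (220 + P)*(P + c) (S(c, P) = -6 + (c + P)*(P + 220) = -6 + (P + c)*(220 + P) = -6 + (220 + P)*(P + c))
(-497707 + G)/(S(-224, 315) - 40323) = (-497707 + 94193)/((-6 + 315² + 220*315 + 220*(-224) + 315*(-224)) - 40323) = -403514/((-6 + 99225 + 69300 - 49280 - 70560) - 40323) = -403514/(48679 - 40323) = -403514/8356 = -403514*1/8356 = -201757/4178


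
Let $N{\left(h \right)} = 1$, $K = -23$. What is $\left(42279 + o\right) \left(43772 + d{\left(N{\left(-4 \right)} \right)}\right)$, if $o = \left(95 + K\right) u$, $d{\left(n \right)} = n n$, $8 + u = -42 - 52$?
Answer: $1529209755$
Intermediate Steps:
$u = -102$ ($u = -8 - 94 = -102$)
$d{\left(n \right)} = n^{2}$
$o = -7344$ ($o = \left(95 - 23\right) \left(-102\right) = 72 \left(-102\right) = -7344$)
$\left(42279 + o\right) \left(43772 + d{\left(N{\left(-4 \right)} \right)}\right) = \left(42279 - 7344\right) \left(43772 + 1^{2}\right) = 34935 \left(43772 + 1\right) = 34935 \cdot 43773 = 1529209755$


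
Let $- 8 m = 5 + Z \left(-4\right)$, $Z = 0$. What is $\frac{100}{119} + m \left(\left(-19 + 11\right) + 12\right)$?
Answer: $- \frac{395}{238} \approx -1.6597$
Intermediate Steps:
$m = - \frac{5}{8}$ ($m = - \frac{5 + 0 \left(-4\right)}{8} = - \frac{5 + 0}{8} = \left(- \frac{1}{8}\right) 5 = - \frac{5}{8} \approx -0.625$)
$\frac{100}{119} + m \left(\left(-19 + 11\right) + 12\right) = \frac{100}{119} - \frac{5 \left(\left(-19 + 11\right) + 12\right)}{8} = 100 \cdot \frac{1}{119} - \frac{5 \left(-8 + 12\right)}{8} = \frac{100}{119} - \frac{5}{2} = - \frac{395}{238}$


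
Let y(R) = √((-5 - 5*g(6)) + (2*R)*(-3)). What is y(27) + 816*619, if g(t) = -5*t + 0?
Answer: 505104 + I*√17 ≈ 5.051e+5 + 4.1231*I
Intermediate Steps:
g(t) = -5*t
y(R) = √(145 - 6*R) (y(R) = √((-5 - (-25)*6) + (2*R)*(-3)) = √((-5 - 5*(-30)) - 6*R) = √((-5 + 150) - 6*R) = √(145 - 6*R))
y(27) + 816*619 = √(145 - 6*27) + 816*619 = √(145 - 162) + 505104 = √(-17) + 505104 = I*√17 + 505104 = 505104 + I*√17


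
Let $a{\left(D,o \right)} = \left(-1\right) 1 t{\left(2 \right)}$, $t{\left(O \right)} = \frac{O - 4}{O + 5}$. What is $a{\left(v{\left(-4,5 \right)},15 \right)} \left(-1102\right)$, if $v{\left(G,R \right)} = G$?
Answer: $- \frac{2204}{7} \approx -314.86$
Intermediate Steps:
$t{\left(O \right)} = \frac{-4 + O}{5 + O}$
$a{\left(D,o \right)} = \frac{2}{7}$ ($a{\left(D,o \right)} = \left(-1\right) 1 \frac{-4 + 2}{5 + 2} = - \frac{-2}{7} = \left(-1\right) \left(- \frac{2}{7}\right) = \frac{2}{7}$)
$a{\left(v{\left(-4,5 \right)},15 \right)} \left(-1102\right) = \frac{2}{7} \left(-1102\right) = - \frac{2204}{7}$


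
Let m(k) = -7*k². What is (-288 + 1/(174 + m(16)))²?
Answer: 217142020225/2617924 ≈ 82944.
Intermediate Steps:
(-288 + 1/(174 + m(16)))² = (-288 + 1/(174 - 7*16²))² = (-288 + 1/(174 - 7*256))² = (-288 + 1/(174 - 1792))² = (-288 + 1/(-1618))² = (-288 - 1/1618)² = (-465985/1618)² = 217142020225/2617924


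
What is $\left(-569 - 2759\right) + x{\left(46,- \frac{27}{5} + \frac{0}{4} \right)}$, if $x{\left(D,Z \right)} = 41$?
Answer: $-3287$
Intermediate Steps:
$\left(-569 - 2759\right) + x{\left(46,- \frac{27}{5} + \frac{0}{4} \right)} = \left(-569 - 2759\right) + 41 = -3328 + 41 = -3287$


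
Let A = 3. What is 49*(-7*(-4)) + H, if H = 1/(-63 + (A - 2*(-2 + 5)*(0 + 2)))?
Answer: 98783/72 ≈ 1372.0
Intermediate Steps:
H = -1/72 (H = 1/(-63 + (3 - 2*(-2 + 5)*(0 + 2))) = 1/(-63 + (3 - 6*2)) = 1/(-63 + (3 - 2*6)) = 1/(-63 + (3 - 12)) = 1/(-63 - 9) = 1/(-72) = -1/72 ≈ -0.013889)
49*(-7*(-4)) + H = 49*(-7*(-4)) - 1/72 = 49*28 - 1/72 = 1372 - 1/72 = 98783/72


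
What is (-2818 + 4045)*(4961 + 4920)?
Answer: 12123987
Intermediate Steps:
(-2818 + 4045)*(4961 + 4920) = 1227*9881 = 12123987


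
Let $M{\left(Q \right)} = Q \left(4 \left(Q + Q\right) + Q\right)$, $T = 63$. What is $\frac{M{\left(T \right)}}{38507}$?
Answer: $\frac{5103}{5501} \approx 0.92765$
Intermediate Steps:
$M{\left(Q \right)} = 9 Q^{2}$ ($M{\left(Q \right)} = Q \left(4 \cdot 2 Q + Q\right) = Q \left(8 Q + Q\right) = Q 9 Q = 9 Q^{2}$)
$\frac{M{\left(T \right)}}{38507} = \frac{9 \cdot 63^{2}}{38507} = 9 \cdot 3969 \cdot \frac{1}{38507} = 35721 \cdot \frac{1}{38507} = \frac{5103}{5501}$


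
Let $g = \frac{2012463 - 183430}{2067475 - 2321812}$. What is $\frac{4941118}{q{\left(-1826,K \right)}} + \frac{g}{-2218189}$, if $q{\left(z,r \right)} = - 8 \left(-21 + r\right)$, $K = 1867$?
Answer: $- \frac{107216089946814055}{320447160273624} \approx -334.58$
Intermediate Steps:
$g = - \frac{1829033}{254337}$ ($g = \frac{1829033}{-254337} = 1829033 \left(- \frac{1}{254337}\right) = - \frac{1829033}{254337} \approx -7.1914$)
$q{\left(z,r \right)} = 168 - 8 r$
$\frac{4941118}{q{\left(-1826,K \right)}} + \frac{g}{-2218189} = \frac{4941118}{168 - 14936} - \frac{1829033}{254337 \left(-2218189\right)} = \frac{4941118}{168 - 14936} - - \frac{1829033}{564167535693} = \frac{4941118}{-14768} + \frac{1829033}{564167535693} = 4941118 \left(- \frac{1}{14768}\right) + \frac{1829033}{564167535693} = - \frac{190043}{568} + \frac{1829033}{564167535693} = - \frac{107216089946814055}{320447160273624}$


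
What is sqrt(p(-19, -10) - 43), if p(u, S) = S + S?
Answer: 3*I*sqrt(7) ≈ 7.9373*I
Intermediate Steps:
p(u, S) = 2*S
sqrt(p(-19, -10) - 43) = sqrt(2*(-10) - 43) = sqrt(-20 - 43) = sqrt(-63) = 3*I*sqrt(7)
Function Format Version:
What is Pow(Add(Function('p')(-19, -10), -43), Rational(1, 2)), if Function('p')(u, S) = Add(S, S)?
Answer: Mul(3, I, Pow(7, Rational(1, 2))) ≈ Mul(7.9373, I)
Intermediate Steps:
Function('p')(u, S) = Mul(2, S)
Pow(Add(Function('p')(-19, -10), -43), Rational(1, 2)) = Pow(Add(Mul(2, -10), -43), Rational(1, 2)) = Pow(Add(-20, -43), Rational(1, 2)) = Pow(-63, Rational(1, 2)) = Mul(3, I, Pow(7, Rational(1, 2)))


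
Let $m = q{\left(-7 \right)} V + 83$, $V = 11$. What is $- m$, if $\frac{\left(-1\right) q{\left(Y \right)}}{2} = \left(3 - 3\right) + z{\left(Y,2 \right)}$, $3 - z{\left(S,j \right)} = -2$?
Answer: $27$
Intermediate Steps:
$z{\left(S,j \right)} = 5$ ($z{\left(S,j \right)} = 3 - -2 = 3 + 2 = 5$)
$q{\left(Y \right)} = -10$ ($q{\left(Y \right)} = - 2 \left(\left(3 - 3\right) + 5\right) = - 2 \left(0 + 5\right) = \left(-2\right) 5 = -10$)
$m = -27$ ($m = \left(-10\right) 11 + 83 = -110 + 83 = -27$)
$- m = \left(-1\right) \left(-27\right) = 27$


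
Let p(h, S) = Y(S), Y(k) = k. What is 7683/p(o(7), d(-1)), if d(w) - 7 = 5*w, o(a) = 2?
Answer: 7683/2 ≈ 3841.5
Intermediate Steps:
d(w) = 7 + 5*w
p(h, S) = S
7683/p(o(7), d(-1)) = 7683/(7 + 5*(-1)) = 7683/(7 - 5) = 7683/2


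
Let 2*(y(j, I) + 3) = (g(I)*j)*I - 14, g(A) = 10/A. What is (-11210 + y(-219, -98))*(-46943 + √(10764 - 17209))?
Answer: 578103045 - 12315*I*√6445 ≈ 5.781e+8 - 9.8866e+5*I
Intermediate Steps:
y(j, I) = -10 + 5*j (y(j, I) = -3 + (((10/I)*j)*I - 14)/2 = -3 + ((10*j/I)*I - 14)/2 = -3 + (10*j - 14)/2 = -3 + (-14 + 10*j)/2 = -3 + (-7 + 5*j) = -10 + 5*j)
(-11210 + y(-219, -98))*(-46943 + √(10764 - 17209)) = (-11210 + (-10 + 5*(-219)))*(-46943 + √(10764 - 17209)) = (-11210 + (-10 - 1095))*(-46943 + √(-6445)) = (-11210 - 1105)*(-46943 + I*√6445) = -12315*(-46943 + I*√6445) = 578103045 - 12315*I*√6445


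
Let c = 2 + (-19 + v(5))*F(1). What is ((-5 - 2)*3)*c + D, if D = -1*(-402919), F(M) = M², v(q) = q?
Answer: 403171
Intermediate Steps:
c = -12 (c = 2 + (-19 + 5)*1² = 2 - 14*1 = 2 - 14 = -12)
D = 402919
((-5 - 2)*3)*c + D = ((-5 - 2)*3)*(-12) + 402919 = -7*3*(-12) + 402919 = -21*(-12) + 402919 = 252 + 402919 = 403171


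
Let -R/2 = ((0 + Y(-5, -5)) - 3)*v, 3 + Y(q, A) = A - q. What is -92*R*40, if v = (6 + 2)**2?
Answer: -2826240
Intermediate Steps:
Y(q, A) = -3 + A - q (Y(q, A) = -3 + (A - q) = -3 + A - q)
v = 64 (v = 8**2 = 64)
R = 768 (R = -2*((0 + (-3 - 5 - 1*(-5))) - 3)*64 = -2*((0 + (-3 - 5 + 5)) - 3)*64 = -2*((0 - 3) - 3)*64 = -2*(-3 - 3)*64 = -(-12)*64 = -2*(-384) = 768)
-92*R*40 = -92*768*40 = -70656*40 = -2826240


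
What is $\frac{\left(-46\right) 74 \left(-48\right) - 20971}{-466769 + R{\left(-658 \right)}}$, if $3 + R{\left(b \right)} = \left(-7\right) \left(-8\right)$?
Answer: $- \frac{142421}{466716} \approx -0.30516$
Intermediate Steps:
$R{\left(b \right)} = 53$ ($R{\left(b \right)} = -3 - -56 = -3 + 56 = 53$)
$\frac{\left(-46\right) 74 \left(-48\right) - 20971}{-466769 + R{\left(-658 \right)}} = \frac{\left(-46\right) 74 \left(-48\right) - 20971}{-466769 + 53} = \frac{\left(-3404\right) \left(-48\right) - 20971}{-466716} = \left(163392 - 20971\right) \left(- \frac{1}{466716}\right) = 142421 \left(- \frac{1}{466716}\right) = - \frac{142421}{466716}$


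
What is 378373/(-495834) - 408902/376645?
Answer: -15011296211/8119712910 ≈ -1.8487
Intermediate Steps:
378373/(-495834) - 408902/376645 = 378373*(-1/495834) - 408902*1/376645 = -16451/21558 - 408902/376645 = -15011296211/8119712910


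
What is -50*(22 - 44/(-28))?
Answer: -8250/7 ≈ -1178.6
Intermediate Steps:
-50*(22 - 44/(-28)) = -50*(22 - 44*(-1/28)) = -50*(22 + 11/7) = -50*165/7 = -8250/7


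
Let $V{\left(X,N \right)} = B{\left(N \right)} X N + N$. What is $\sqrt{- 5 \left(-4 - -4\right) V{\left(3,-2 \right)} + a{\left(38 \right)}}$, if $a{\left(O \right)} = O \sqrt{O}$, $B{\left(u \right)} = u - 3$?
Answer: $38^{\frac{3}{4}} \approx 15.305$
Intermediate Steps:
$B{\left(u \right)} = -3 + u$ ($B{\left(u \right)} = u - 3 = -3 + u$)
$a{\left(O \right)} = O^{\frac{3}{2}}$
$V{\left(X,N \right)} = N + N X \left(-3 + N\right)$ ($V{\left(X,N \right)} = \left(-3 + N\right) X N + N = X \left(-3 + N\right) N + N = N X \left(-3 + N\right) + N = N + N X \left(-3 + N\right)$)
$\sqrt{- 5 \left(-4 - -4\right) V{\left(3,-2 \right)} + a{\left(38 \right)}} = \sqrt{- 5 \left(-4 - -4\right) \left(- 2 \left(1 + 3 \left(-3 - 2\right)\right)\right) + 38^{\frac{3}{2}}} = \sqrt{- 5 \left(-4 + 4\right) \left(- 2 \left(1 + 3 \left(-5\right)\right)\right) + 38 \sqrt{38}} = \sqrt{\left(-5\right) 0 \left(- 2 \left(1 - 15\right)\right) + 38 \sqrt{38}} = \sqrt{0 \left(\left(-2\right) \left(-14\right)\right) + 38 \sqrt{38}} = \sqrt{0 \cdot 28 + 38 \sqrt{38}} = \sqrt{0 + 38 \sqrt{38}} = \sqrt{38 \sqrt{38}} = 38^{\frac{3}{4}}$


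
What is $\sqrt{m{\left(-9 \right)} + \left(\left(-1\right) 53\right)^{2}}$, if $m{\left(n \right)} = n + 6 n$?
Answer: $\sqrt{2746} \approx 52.402$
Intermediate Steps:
$m{\left(n \right)} = 7 n$
$\sqrt{m{\left(-9 \right)} + \left(\left(-1\right) 53\right)^{2}} = \sqrt{7 \left(-9\right) + \left(\left(-1\right) 53\right)^{2}} = \sqrt{-63 + \left(-53\right)^{2}} = \sqrt{-63 + 2809} = \sqrt{2746}$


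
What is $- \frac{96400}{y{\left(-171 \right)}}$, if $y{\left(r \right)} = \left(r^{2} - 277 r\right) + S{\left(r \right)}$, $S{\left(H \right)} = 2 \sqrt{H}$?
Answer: $- \frac{10796800}{8580097} + \frac{48200 i \sqrt{19}}{489065529} \approx -1.2584 + 0.00042959 i$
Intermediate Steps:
$y{\left(r \right)} = r^{2} - 277 r + 2 \sqrt{r}$ ($y{\left(r \right)} = \left(r^{2} - 277 r\right) + 2 \sqrt{r} = r^{2} - 277 r + 2 \sqrt{r}$)
$- \frac{96400}{y{\left(-171 \right)}} = - \frac{96400}{\left(-171\right)^{2} - -47367 + 2 \sqrt{-171}} = - \frac{96400}{29241 + 47367 + 2 \cdot 3 i \sqrt{19}} = - \frac{96400}{29241 + 47367 + 6 i \sqrt{19}} = - \frac{96400}{76608 + 6 i \sqrt{19}}$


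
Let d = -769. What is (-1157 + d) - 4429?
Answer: -6355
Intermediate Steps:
(-1157 + d) - 4429 = (-1157 - 769) - 4429 = -1926 - 4429 = -6355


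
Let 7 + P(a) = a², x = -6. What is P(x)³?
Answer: 24389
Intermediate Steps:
P(a) = -7 + a²
P(x)³ = (-7 + (-6)²)³ = (-7 + 36)³ = 29³ = 24389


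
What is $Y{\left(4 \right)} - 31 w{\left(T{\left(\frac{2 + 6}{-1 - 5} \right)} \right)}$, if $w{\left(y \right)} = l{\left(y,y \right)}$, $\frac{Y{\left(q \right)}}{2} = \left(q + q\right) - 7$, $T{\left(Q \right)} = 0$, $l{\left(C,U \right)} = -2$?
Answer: $64$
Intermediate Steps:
$Y{\left(q \right)} = -14 + 4 q$ ($Y{\left(q \right)} = 2 \left(\left(q + q\right) - 7\right) = 2 \left(2 q - 7\right) = 2 \left(-7 + 2 q\right) = -14 + 4 q$)
$w{\left(y \right)} = -2$
$Y{\left(4 \right)} - 31 w{\left(T{\left(\frac{2 + 6}{-1 - 5} \right)} \right)} = \left(-14 + 4 \cdot 4\right) - -62 = \left(-14 + 16\right) + 62 = 2 + 62 = 64$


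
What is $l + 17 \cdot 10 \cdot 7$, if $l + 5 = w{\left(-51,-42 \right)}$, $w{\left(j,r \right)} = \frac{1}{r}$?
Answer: $\frac{49769}{42} \approx 1185.0$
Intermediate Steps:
$l = - \frac{211}{42}$ ($l = -5 + \frac{1}{-42} = -5 - \frac{1}{42} = - \frac{211}{42} \approx -5.0238$)
$l + 17 \cdot 10 \cdot 7 = - \frac{211}{42} + 17 \cdot 10 \cdot 7 = - \frac{211}{42} + 170 \cdot 7 = - \frac{211}{42} + 1190 = \frac{49769}{42}$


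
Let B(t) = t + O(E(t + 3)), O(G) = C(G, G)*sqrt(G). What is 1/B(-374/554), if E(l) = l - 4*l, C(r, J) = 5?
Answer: -51799/13414069 - 2770*I*sqrt(133791)/13414069 ≈ -0.0038615 - 0.075532*I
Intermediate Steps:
E(l) = -3*l
O(G) = 5*sqrt(G)
B(t) = t + 5*sqrt(-9 - 3*t) (B(t) = t + 5*sqrt(-3*(t + 3)) = t + 5*sqrt(-3*(3 + t)) = t + 5*sqrt(-9 - 3*t))
1/B(-374/554) = 1/(-374/554 + 5*sqrt(-9 - (-1122)/554)) = 1/(-374*1/554 + 5*sqrt(-9 - (-1122)/554)) = 1/(-187/277 + 5*sqrt(-9 - 3*(-187/277))) = 1/(-187/277 + 5*sqrt(-9 + 561/277)) = 1/(-187/277 + 5*sqrt(-1932/277)) = 1/(-187/277 + 5*(2*I*sqrt(133791)/277)) = 1/(-187/277 + 10*I*sqrt(133791)/277)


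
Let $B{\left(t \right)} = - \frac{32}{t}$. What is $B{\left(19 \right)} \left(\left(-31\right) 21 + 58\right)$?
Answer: $\frac{18976}{19} \approx 998.74$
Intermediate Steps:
$B{\left(19 \right)} \left(\left(-31\right) 21 + 58\right) = - \frac{32}{19} \left(\left(-31\right) 21 + 58\right) = \left(-32\right) \frac{1}{19} \left(-651 + 58\right) = \left(- \frac{32}{19}\right) \left(-593\right) = \frac{18976}{19}$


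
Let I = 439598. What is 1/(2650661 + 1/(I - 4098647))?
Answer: 3659049/9698898481388 ≈ 3.7726e-7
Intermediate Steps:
1/(2650661 + 1/(I - 4098647)) = 1/(2650661 + 1/(439598 - 4098647)) = 1/(2650661 + 1/(-3659049)) = 1/(2650661 - 1/3659049) = 1/(9698898481388/3659049) = 3659049/9698898481388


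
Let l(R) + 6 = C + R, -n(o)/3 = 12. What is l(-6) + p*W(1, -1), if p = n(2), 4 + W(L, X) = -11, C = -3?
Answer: 525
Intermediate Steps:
n(o) = -36 (n(o) = -3*12 = -36)
W(L, X) = -15 (W(L, X) = -4 - 11 = -15)
l(R) = -9 + R (l(R) = -6 + (-3 + R) = -9 + R)
p = -36
l(-6) + p*W(1, -1) = (-9 - 6) - 36*(-15) = -15 + 540 = 525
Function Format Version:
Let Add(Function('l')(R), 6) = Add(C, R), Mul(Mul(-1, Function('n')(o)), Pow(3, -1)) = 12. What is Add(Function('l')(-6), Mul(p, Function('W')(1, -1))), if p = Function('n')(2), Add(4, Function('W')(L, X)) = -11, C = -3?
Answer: 525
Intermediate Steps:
Function('n')(o) = -36 (Function('n')(o) = Mul(-3, 12) = -36)
Function('W')(L, X) = -15 (Function('W')(L, X) = Add(-4, -11) = -15)
Function('l')(R) = Add(-9, R) (Function('l')(R) = Add(-6, Add(-3, R)) = Add(-9, R))
p = -36
Add(Function('l')(-6), Mul(p, Function('W')(1, -1))) = Add(Add(-9, -6), Mul(-36, -15)) = Add(-15, 540) = 525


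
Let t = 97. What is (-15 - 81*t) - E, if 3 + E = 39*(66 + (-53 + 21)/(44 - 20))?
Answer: -10391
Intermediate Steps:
E = 2519 (E = -3 + 39*(66 + (-53 + 21)/(44 - 20)) = -3 + 39*(66 - 32/24) = -3 + 39*(66 - 32*1/24) = -3 + 39*(66 - 4/3) = -3 + 39*(194/3) = -3 + 2522 = 2519)
(-15 - 81*t) - E = (-15 - 81*97) - 1*2519 = (-15 - 7857) - 2519 = -7872 - 2519 = -10391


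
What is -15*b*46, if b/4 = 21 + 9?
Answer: -82800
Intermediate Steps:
b = 120 (b = 4*(21 + 9) = 4*30 = 120)
-15*b*46 = -15*120*46 = -1800*46 = -82800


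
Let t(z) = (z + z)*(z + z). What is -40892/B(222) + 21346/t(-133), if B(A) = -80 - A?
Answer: 724950211/5342078 ≈ 135.71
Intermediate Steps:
t(z) = 4*z² (t(z) = (2*z)*(2*z) = 4*z²)
-40892/B(222) + 21346/t(-133) = -40892/(-80 - 1*222) + 21346/((4*(-133)²)) = -40892/(-80 - 222) + 21346/((4*17689)) = -40892/(-302) + 21346/70756 = -40892*(-1/302) + 21346*(1/70756) = 20446/151 + 10673/35378 = 724950211/5342078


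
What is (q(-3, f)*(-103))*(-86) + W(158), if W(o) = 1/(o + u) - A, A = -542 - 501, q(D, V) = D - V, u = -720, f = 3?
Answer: -29283011/562 ≈ -52105.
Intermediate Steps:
A = -1043
W(o) = 1043 + 1/(-720 + o) (W(o) = 1/(o - 720) - 1*(-1043) = 1/(-720 + o) + 1043 = 1043 + 1/(-720 + o))
(q(-3, f)*(-103))*(-86) + W(158) = ((-3 - 1*3)*(-103))*(-86) + (-750959 + 1043*158)/(-720 + 158) = ((-3 - 3)*(-103))*(-86) + (-750959 + 164794)/(-562) = -6*(-103)*(-86) - 1/562*(-586165) = 618*(-86) + 586165/562 = -53148 + 586165/562 = -29283011/562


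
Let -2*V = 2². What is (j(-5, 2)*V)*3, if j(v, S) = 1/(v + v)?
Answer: ⅗ ≈ 0.60000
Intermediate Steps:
V = -2 (V = -½*2² = -½*4 = -2)
j(v, S) = 1/(2*v)
(j(-5, 2)*V)*3 = (((½)/(-5))*(-2))*3 = (((½)*(-⅕))*(-2))*3 = -⅒*(-2)*3 = (⅕)*3 = ⅗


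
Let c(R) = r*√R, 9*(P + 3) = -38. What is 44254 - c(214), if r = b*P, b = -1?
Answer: 44254 - 65*√214/9 ≈ 44148.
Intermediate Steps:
P = -65/9 (P = -3 + (⅑)*(-38) = -3 - 38/9 = -65/9 ≈ -7.2222)
r = 65/9 (r = -1*(-65/9) = 65/9 ≈ 7.2222)
c(R) = 65*√R/9
44254 - c(214) = 44254 - 65*√214/9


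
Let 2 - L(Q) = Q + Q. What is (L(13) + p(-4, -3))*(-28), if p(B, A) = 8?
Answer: 448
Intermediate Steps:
L(Q) = 2 - 2*Q (L(Q) = 2 - (Q + Q) = 2 - 2*Q)
(L(13) + p(-4, -3))*(-28) = ((2 - 2*13) + 8)*(-28) = ((2 - 26) + 8)*(-28) = (-24 + 8)*(-28) = -16*(-28) = 448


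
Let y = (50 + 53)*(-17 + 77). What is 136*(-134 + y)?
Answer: 822256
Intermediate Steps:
y = 6180 (y = 103*60 = 6180)
136*(-134 + y) = 136*(-134 + 6180) = 136*6046 = 822256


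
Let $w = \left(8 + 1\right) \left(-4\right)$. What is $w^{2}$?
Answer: $1296$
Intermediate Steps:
$w = -36$ ($w = 9 \left(-4\right) = -36$)
$w^{2} = \left(-36\right)^{2} = 1296$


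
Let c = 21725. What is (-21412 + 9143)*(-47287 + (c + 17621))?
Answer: 97428129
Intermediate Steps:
(-21412 + 9143)*(-47287 + (c + 17621)) = (-21412 + 9143)*(-47287 + (21725 + 17621)) = -12269*(-47287 + 39346) = -12269*(-7941) = 97428129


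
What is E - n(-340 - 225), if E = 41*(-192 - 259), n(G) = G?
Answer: -17926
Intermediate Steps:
E = -18491 (E = 41*(-451) = -18491)
E - n(-340 - 225) = -18491 - (-340 - 225) = -18491 - 1*(-565) = -18491 + 565 = -17926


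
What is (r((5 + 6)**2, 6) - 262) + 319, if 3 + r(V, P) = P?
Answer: 60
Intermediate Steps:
r(V, P) = -3 + P
(r((5 + 6)**2, 6) - 262) + 319 = ((-3 + 6) - 262) + 319 = (3 - 262) + 319 = -259 + 319 = 60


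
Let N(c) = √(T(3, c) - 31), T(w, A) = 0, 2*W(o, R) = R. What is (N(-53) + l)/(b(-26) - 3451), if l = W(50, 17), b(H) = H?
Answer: -17/6954 - I*√31/3477 ≈ -0.0024446 - 0.0016013*I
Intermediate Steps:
W(o, R) = R/2
l = 17/2 (l = (½)*17 = 17/2 ≈ 8.5000)
N(c) = I*√31 (N(c) = √(0 - 31) = √(-31) = I*√31)
(N(-53) + l)/(b(-26) - 3451) = (I*√31 + 17/2)/(-26 - 3451) = (17/2 + I*√31)/(-3477) = (17/2 + I*√31)*(-1/3477) = -17/6954 - I*√31/3477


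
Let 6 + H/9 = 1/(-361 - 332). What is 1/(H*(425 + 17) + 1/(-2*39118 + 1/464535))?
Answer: -2798438739943/66809199645963197 ≈ -4.1887e-5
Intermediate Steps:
H = -4159/77 (H = -54 + 9/(-361 - 332) = -54 + 9/(-693) = -54 + 9*(-1/693) = -54 - 1/77 = -4159/77 ≈ -54.013)
1/(H*(425 + 17) + 1/(-2*39118 + 1/464535)) = 1/(-4159*(425 + 17)/77 + 1/(-2*39118 + 1/464535)) = 1/(-4159/77*442 + 1/(-78236 + 1/464535)) = 1/(-1838278/77 + 1/(-36343360259/464535)) = 1/(-1838278/77 - 464535/36343360259) = 1/(-66809199645963197/2798438739943) = -2798438739943/66809199645963197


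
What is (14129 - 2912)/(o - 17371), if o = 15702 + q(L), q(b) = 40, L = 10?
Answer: -3739/543 ≈ -6.8858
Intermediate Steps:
o = 15742 (o = 15702 + 40 = 15742)
(14129 - 2912)/(o - 17371) = (14129 - 2912)/(15742 - 17371) = 11217/(-1629) = 11217*(-1/1629) = -3739/543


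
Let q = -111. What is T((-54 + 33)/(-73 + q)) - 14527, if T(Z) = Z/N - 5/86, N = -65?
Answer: -7470976363/514280 ≈ -14527.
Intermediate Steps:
T(Z) = -5/86 - Z/65 (T(Z) = Z/(-65) - 5/86 = Z*(-1/65) - 5*1/86 = -Z/65 - 5/86 = -5/86 - Z/65)
T((-54 + 33)/(-73 + q)) - 14527 = (-5/86 - (-54 + 33)/(65*(-73 - 111))) - 14527 = (-5/86 - (-21)/(65*(-184))) - 14527 = (-5/86 - (-21)*(-1)/(65*184)) - 14527 = (-5/86 - 1/65*21/184) - 14527 = (-5/86 - 21/11960) - 14527 = -30803/514280 - 14527 = -7470976363/514280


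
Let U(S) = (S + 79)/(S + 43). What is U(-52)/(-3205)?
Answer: 3/3205 ≈ 0.00093604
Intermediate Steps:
U(S) = (79 + S)/(43 + S)
U(-52)/(-3205) = ((79 - 52)/(43 - 52))/(-3205) = (27/(-9))*(-1/3205) = -⅑*27*(-1/3205) = -3*(-1/3205) = 3/3205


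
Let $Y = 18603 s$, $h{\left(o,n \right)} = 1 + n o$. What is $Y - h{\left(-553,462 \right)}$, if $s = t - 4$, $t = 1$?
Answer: $199676$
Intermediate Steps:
$s = -3$ ($s = 1 - 4 = -3$)
$Y = -55809$ ($Y = 18603 \left(-3\right) = -55809$)
$Y - h{\left(-553,462 \right)} = -55809 - \left(1 + 462 \left(-553\right)\right) = -55809 - \left(1 - 255486\right) = -55809 - -255485 = -55809 + 255485 = 199676$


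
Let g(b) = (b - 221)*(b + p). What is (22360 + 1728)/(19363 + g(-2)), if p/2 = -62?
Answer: 24088/47461 ≈ 0.50753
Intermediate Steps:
p = -124 (p = 2*(-62) = -124)
g(b) = (-221 + b)*(-124 + b) (g(b) = (b - 221)*(b - 124) = (-221 + b)*(-124 + b))
(22360 + 1728)/(19363 + g(-2)) = (22360 + 1728)/(19363 + (27404 + (-2)² - 345*(-2))) = 24088/(19363 + (27404 + 4 + 690)) = 24088/(19363 + 28098) = 24088/47461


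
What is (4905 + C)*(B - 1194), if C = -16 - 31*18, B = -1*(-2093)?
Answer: 3893569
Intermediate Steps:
B = 2093
C = -574 (C = -16 - 558 = -574)
(4905 + C)*(B - 1194) = (4905 - 574)*(2093 - 1194) = 4331*899 = 3893569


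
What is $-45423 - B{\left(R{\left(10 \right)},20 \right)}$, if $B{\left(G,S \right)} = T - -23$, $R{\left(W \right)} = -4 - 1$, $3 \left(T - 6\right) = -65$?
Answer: $- \frac{136291}{3} \approx -45430.0$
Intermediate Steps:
$T = - \frac{47}{3}$ ($T = 6 + \frac{1}{3} \left(-65\right) = 6 - \frac{65}{3} = - \frac{47}{3} \approx -15.667$)
$R{\left(W \right)} = -5$ ($R{\left(W \right)} = -4 - 1 = -5$)
$B{\left(G,S \right)} = \frac{22}{3}$ ($B{\left(G,S \right)} = - \frac{47}{3} - -23 = - \frac{47}{3} + 23 = \frac{22}{3}$)
$-45423 - B{\left(R{\left(10 \right)},20 \right)} = -45423 - \frac{22}{3} = - \frac{136291}{3}$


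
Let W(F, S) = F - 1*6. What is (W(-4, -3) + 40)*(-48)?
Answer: -1440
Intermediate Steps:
W(F, S) = -6 + F (W(F, S) = F - 6 = -6 + F)
(W(-4, -3) + 40)*(-48) = ((-6 - 4) + 40)*(-48) = (-10 + 40)*(-48) = 30*(-48) = -1440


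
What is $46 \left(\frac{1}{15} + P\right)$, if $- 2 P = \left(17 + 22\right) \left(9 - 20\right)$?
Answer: $\frac{148051}{15} \approx 9870.1$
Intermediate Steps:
$P = \frac{429}{2}$ ($P = - \frac{\left(17 + 22\right) \left(9 - 20\right)}{2} = - \frac{39 \left(-11\right)}{2} = \left(- \frac{1}{2}\right) \left(-429\right) = \frac{429}{2} \approx 214.5$)
$46 \left(\frac{1}{15} + P\right) = 46 \left(\frac{1}{15} + \frac{429}{2}\right) = 46 \cdot \frac{6437}{30} = \frac{148051}{15}$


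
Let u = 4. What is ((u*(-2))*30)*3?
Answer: -720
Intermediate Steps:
((u*(-2))*30)*3 = ((4*(-2))*30)*3 = -8*30*3 = -240*3 = -720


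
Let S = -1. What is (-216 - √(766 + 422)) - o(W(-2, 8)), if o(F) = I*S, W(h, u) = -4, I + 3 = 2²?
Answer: -215 - 6*√33 ≈ -249.47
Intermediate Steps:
I = 1 (I = -3 + 2² = -3 + 4 = 1)
o(F) = -1 (o(F) = 1*(-1) = -1)
(-216 - √(766 + 422)) - o(W(-2, 8)) = (-216 - √(766 + 422)) - 1*(-1) = (-216 - √1188) + 1 = (-216 - 6*√33) + 1 = -215 - 6*√33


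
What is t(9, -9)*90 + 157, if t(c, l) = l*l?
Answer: 7447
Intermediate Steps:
t(c, l) = l**2
t(9, -9)*90 + 157 = (-9)**2*90 + 157 = 81*90 + 157 = 7290 + 157 = 7447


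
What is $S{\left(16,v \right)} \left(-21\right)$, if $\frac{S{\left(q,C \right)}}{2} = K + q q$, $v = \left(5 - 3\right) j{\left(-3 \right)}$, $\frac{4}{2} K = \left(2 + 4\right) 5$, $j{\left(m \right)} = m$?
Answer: $-11382$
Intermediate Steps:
$K = 15$ ($K = \frac{\left(2 + 4\right) 5}{2} = \frac{6 \cdot 5}{2} = \frac{1}{2} \cdot 30 = 15$)
$v = -6$ ($v = \left(5 - 3\right) \left(-3\right) = 2 \left(-3\right) = -6$)
$S{\left(q,C \right)} = 30 + 2 q^{2}$ ($S{\left(q,C \right)} = 2 \left(15 + q q\right) = 2 \left(15 + q^{2}\right) = 30 + 2 q^{2}$)
$S{\left(16,v \right)} \left(-21\right) = \left(30 + 2 \cdot 16^{2}\right) \left(-21\right) = \left(30 + 2 \cdot 256\right) \left(-21\right) = \left(30 + 512\right) \left(-21\right) = 542 \left(-21\right) = -11382$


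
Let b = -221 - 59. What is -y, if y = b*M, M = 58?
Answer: 16240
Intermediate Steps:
b = -280
y = -16240 (y = -280*58 = -16240)
-y = -1*(-16240) = 16240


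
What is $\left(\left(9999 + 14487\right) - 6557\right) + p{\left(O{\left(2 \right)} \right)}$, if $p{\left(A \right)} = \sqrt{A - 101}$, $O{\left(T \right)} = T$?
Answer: $17929 + 3 i \sqrt{11} \approx 17929.0 + 9.9499 i$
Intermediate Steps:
$p{\left(A \right)} = \sqrt{-101 + A}$
$\left(\left(9999 + 14487\right) - 6557\right) + p{\left(O{\left(2 \right)} \right)} = \left(\left(9999 + 14487\right) - 6557\right) + \sqrt{-101 + 2} = \left(24486 - 6557\right) + \sqrt{-99} = 17929 + 3 i \sqrt{11}$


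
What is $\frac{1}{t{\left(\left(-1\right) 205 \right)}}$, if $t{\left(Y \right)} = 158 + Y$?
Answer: $- \frac{1}{47} \approx -0.021277$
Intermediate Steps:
$\frac{1}{t{\left(\left(-1\right) 205 \right)}} = \frac{1}{158 - 205} = \frac{1}{-47} = - \frac{1}{47}$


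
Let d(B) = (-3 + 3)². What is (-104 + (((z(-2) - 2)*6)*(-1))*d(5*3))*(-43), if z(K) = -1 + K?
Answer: 4472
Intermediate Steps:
d(B) = 0 (d(B) = 0² = 0)
(-104 + (((z(-2) - 2)*6)*(-1))*d(5*3))*(-43) = (-104 + ((((-1 - 2) - 2)*6)*(-1))*0)*(-43) = (-104 + (((-3 - 2)*6)*(-1))*0)*(-43) = (-104 + (-5*6*(-1))*0)*(-43) = (-104 - 30*(-1)*0)*(-43) = (-104 + 30*0)*(-43) = (-104 + 0)*(-43) = -104*(-43) = 4472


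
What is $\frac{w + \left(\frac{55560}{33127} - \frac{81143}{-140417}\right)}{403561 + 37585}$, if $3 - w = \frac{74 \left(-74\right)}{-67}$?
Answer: $- \frac{11917177712049}{68743074299339969} \approx -0.00017336$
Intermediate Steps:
$w = - \frac{5275}{67}$ ($w = 3 - \frac{74 \left(-74\right)}{-67} = 3 - \left(-5476\right) \left(- \frac{1}{67}\right) = 3 - \frac{5476}{67} = - \frac{5275}{67} \approx -78.731$)
$\frac{w + \left(\frac{55560}{33127} - \frac{81143}{-140417}\right)}{403561 + 37585} = \frac{- \frac{5275}{67} + \left(\frac{55560}{33127} - \frac{81143}{-140417}\right)}{403561 + 37585} = \frac{- \frac{5275}{67} + \left(55560 \cdot \frac{1}{33127} - - \frac{81143}{140417}\right)}{441146} = \left(- \frac{5275}{67} + \left(\frac{55560}{33127} + \frac{81143}{140417}\right)\right) \frac{1}{441146} = \left(- \frac{5275}{67} + \frac{10489592681}{4651593959}\right) \frac{1}{441146} = \left(- \frac{23834355424098}{311656795253}\right) \frac{1}{441146} = - \frac{11917177712049}{68743074299339969}$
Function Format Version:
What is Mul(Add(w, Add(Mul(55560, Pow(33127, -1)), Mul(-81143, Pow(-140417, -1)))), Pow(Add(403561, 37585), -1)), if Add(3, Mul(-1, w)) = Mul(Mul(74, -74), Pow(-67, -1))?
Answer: Rational(-11917177712049, 68743074299339969) ≈ -0.00017336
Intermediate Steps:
w = Rational(-5275, 67) (w = Add(3, Mul(-1, Mul(Mul(74, -74), Pow(-67, -1)))) = Add(3, Mul(-1, Mul(-5476, Rational(-1, 67)))) = Add(3, Mul(-1, Rational(5476, 67))) = Add(3, Rational(-5476, 67)) = Rational(-5275, 67) ≈ -78.731)
Mul(Add(w, Add(Mul(55560, Pow(33127, -1)), Mul(-81143, Pow(-140417, -1)))), Pow(Add(403561, 37585), -1)) = Mul(Add(Rational(-5275, 67), Add(Mul(55560, Pow(33127, -1)), Mul(-81143, Pow(-140417, -1)))), Pow(Add(403561, 37585), -1)) = Mul(Add(Rational(-5275, 67), Add(Mul(55560, Rational(1, 33127)), Mul(-81143, Rational(-1, 140417)))), Pow(441146, -1)) = Mul(Add(Rational(-5275, 67), Add(Rational(55560, 33127), Rational(81143, 140417))), Rational(1, 441146)) = Mul(Add(Rational(-5275, 67), Rational(10489592681, 4651593959)), Rational(1, 441146)) = Mul(Rational(-23834355424098, 311656795253), Rational(1, 441146)) = Rational(-11917177712049, 68743074299339969)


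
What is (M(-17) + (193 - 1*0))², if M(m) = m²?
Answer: 232324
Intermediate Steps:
(M(-17) + (193 - 1*0))² = ((-17)² + (193 - 1*0))² = (289 + (193 + 0))² = (289 + 193)² = 482² = 232324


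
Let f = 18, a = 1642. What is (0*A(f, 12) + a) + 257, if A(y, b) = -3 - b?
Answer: 1899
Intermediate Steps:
(0*A(f, 12) + a) + 257 = (0*(-3 - 1*12) + 1642) + 257 = (0*(-3 - 12) + 1642) + 257 = (0*(-15) + 1642) + 257 = (0 + 1642) + 257 = 1642 + 257 = 1899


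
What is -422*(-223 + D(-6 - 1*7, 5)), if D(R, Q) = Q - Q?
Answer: 94106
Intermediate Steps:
D(R, Q) = 0
-422*(-223 + D(-6 - 1*7, 5)) = -422*(-223 + 0) = -422*(-223) = 94106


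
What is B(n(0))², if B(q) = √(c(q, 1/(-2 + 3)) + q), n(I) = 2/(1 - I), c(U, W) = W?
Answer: 3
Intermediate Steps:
B(q) = √(1 + q) (B(q) = √(1/(-2 + 3) + q) = √(1/1 + q) = √(1 + q))
B(n(0))² = (√(1 - 2/(-1 + 0)))² = (√(1 - 2/(-1)))² = (√(1 - 2*(-1)))² = (√(1 + 2))² = (√3)² = 3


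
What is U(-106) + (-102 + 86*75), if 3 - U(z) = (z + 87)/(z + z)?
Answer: 1346393/212 ≈ 6350.9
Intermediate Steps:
U(z) = 3 - (87 + z)/(2*z) (U(z) = 3 - (z + 87)/(z + z) = 3 - (87 + z)/(2*z))
U(-106) + (-102 + 86*75) = (1/2)*(-87 + 5*(-106))/(-106) + (-102 + 86*75) = (1/2)*(-1/106)*(-87 - 530) + (-102 + 6450) = (1/2)*(-1/106)*(-617) + 6348 = 617/212 + 6348 = 1346393/212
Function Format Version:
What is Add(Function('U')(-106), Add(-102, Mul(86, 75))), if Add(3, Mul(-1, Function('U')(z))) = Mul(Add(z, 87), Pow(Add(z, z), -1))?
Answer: Rational(1346393, 212) ≈ 6350.9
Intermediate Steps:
Function('U')(z) = Add(3, Mul(Rational(-1, 2), Pow(z, -1), Add(87, z))) (Function('U')(z) = Add(3, Mul(-1, Mul(Add(z, 87), Pow(Add(z, z), -1)))) = Add(3, Mul(-1, Mul(Add(87, z), Pow(Mul(2, z), -1)))) = Add(3, Mul(-1, Mul(Add(87, z), Mul(Rational(1, 2), Pow(z, -1))))) = Add(3, Mul(-1, Mul(Rational(1, 2), Pow(z, -1), Add(87, z)))) = Add(3, Mul(Rational(-1, 2), Pow(z, -1), Add(87, z))))
Add(Function('U')(-106), Add(-102, Mul(86, 75))) = Add(Mul(Rational(1, 2), Pow(-106, -1), Add(-87, Mul(5, -106))), Add(-102, Mul(86, 75))) = Add(Mul(Rational(1, 2), Rational(-1, 106), Add(-87, -530)), Add(-102, 6450)) = Add(Mul(Rational(1, 2), Rational(-1, 106), -617), 6348) = Add(Rational(617, 212), 6348) = Rational(1346393, 212)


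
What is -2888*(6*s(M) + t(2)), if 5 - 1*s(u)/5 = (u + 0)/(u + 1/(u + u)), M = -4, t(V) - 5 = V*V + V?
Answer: -4190488/11 ≈ -3.8095e+5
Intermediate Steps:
t(V) = 5 + V + V² (t(V) = 5 + (V*V + V) = 5 + (V² + V) = 5 + (V + V²) = 5 + V + V²)
s(u) = 25 - 5*u/(u + 1/(2*u)) (s(u) = 25 - 5*(u + 0)/(u + 1/(u + u)) = 25 - 5*u/(u + 1/(2*u)))
-2888*(6*s(M) + t(2)) = -2888*(6*(5*(5 + 8*(-4)²)/(1 + 2*(-4)²)) + (5 + 2 + 2²)) = -2888*(6*(5*(5 + 8*16)/(1 + 2*16)) + (5 + 2 + 4)) = -2888*(6*(5*(5 + 128)/(1 + 32)) + 11) = -2888*(6*(5*133/33) + 11) = -2888*(6*(5*(1/33)*133) + 11) = -2888*(6*(665/33) + 11) = -2888*(1330/11 + 11) = -2888*1451/11 = -4190488/11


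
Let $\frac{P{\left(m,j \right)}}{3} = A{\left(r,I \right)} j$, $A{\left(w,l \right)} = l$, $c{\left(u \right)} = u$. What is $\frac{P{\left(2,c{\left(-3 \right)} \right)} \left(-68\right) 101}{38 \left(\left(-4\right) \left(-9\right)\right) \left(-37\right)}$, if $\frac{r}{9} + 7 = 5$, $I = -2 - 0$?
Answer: $\frac{1717}{703} \approx 2.4424$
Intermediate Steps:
$I = -2$ ($I = -2 + 0 = -2$)
$r = -18$ ($r = -63 + 9 \cdot 5 = -63 + 45 = -18$)
$P{\left(m,j \right)} = - 6 j$ ($P{\left(m,j \right)} = 3 \left(- 2 j\right) = - 6 j$)
$\frac{P{\left(2,c{\left(-3 \right)} \right)} \left(-68\right) 101}{38 \left(\left(-4\right) \left(-9\right)\right) \left(-37\right)} = \frac{\left(-6\right) \left(-3\right) \left(-68\right) 101}{38 \left(\left(-4\right) \left(-9\right)\right) \left(-37\right)} = \frac{18 \left(-68\right) 101}{38 \cdot 36 \left(-37\right)} = \frac{\left(-1224\right) 101}{1368 \left(-37\right)} = - \frac{123624}{-50616} = \left(-123624\right) \left(- \frac{1}{50616}\right) = \frac{1717}{703}$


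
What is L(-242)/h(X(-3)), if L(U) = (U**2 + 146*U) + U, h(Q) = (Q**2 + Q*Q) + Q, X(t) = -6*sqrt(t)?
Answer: -45980/433 + 11495*I*sqrt(3)/3897 ≈ -106.19 + 5.109*I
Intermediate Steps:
h(Q) = Q + 2*Q**2 (h(Q) = (Q**2 + Q**2) + Q = 2*Q**2 + Q = Q + 2*Q**2)
L(U) = U**2 + 147*U
L(-242)/h(X(-3)) = (-242*(147 - 242))/(((-6*I*sqrt(3))*(1 + 2*(-6*I*sqrt(3))))) = (-242*(-95))/(((-6*I*sqrt(3))*(1 + 2*(-6*I*sqrt(3))))) = 22990/(((-6*I*sqrt(3))*(1 + 2*(-6*I*sqrt(3))))) = 22990/(((-6*I*sqrt(3))*(1 - 12*I*sqrt(3)))) = 22990/((-6*I*sqrt(3)*(1 - 12*I*sqrt(3)))) = 22990*(I*sqrt(3)/(18*(1 - 12*I*sqrt(3)))) = 11495*I*sqrt(3)/(9*(1 - 12*I*sqrt(3)))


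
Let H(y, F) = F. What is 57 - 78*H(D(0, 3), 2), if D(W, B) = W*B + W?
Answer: -99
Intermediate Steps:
D(W, B) = W + B*W (D(W, B) = B*W + W = W + B*W)
57 - 78*H(D(0, 3), 2) = 57 - 78*2 = 57 - 156 = -99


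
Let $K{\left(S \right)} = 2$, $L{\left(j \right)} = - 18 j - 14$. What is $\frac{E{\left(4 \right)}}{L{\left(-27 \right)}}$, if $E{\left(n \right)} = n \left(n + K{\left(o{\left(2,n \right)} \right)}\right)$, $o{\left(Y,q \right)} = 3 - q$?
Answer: $\frac{3}{59} \approx 0.050847$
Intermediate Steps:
$L{\left(j \right)} = -14 - 18 j$
$E{\left(n \right)} = n \left(2 + n\right)$ ($E{\left(n \right)} = n \left(n + 2\right) = n \left(2 + n\right)$)
$\frac{E{\left(4 \right)}}{L{\left(-27 \right)}} = \frac{4 \left(2 + 4\right)}{-14 - -486} = \frac{4 \cdot 6}{-14 + 486} = \frac{24}{472} = 24 \cdot \frac{1}{472} = \frac{3}{59}$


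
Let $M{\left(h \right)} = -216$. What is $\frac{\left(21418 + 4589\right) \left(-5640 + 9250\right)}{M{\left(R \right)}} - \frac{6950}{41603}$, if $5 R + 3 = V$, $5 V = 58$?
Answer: $- \frac{650985064835}{1497708} \approx -4.3465 \cdot 10^{5}$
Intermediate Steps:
$V = \frac{58}{5}$ ($V = \frac{1}{5} \cdot 58 = \frac{58}{5} \approx 11.6$)
$R = \frac{43}{25}$ ($R = - \frac{3}{5} + \frac{1}{5} \cdot \frac{58}{5} = - \frac{3}{5} + \frac{58}{25} = \frac{43}{25} \approx 1.72$)
$\frac{\left(21418 + 4589\right) \left(-5640 + 9250\right)}{M{\left(R \right)}} - \frac{6950}{41603} = \frac{\left(21418 + 4589\right) \left(-5640 + 9250\right)}{-216} - \frac{6950}{41603} = 26007 \cdot 3610 \left(- \frac{1}{216}\right) - \frac{6950}{41603} = 93885270 \left(- \frac{1}{216}\right) - \frac{6950}{41603} = - \frac{15647545}{36} - \frac{6950}{41603} = - \frac{650985064835}{1497708}$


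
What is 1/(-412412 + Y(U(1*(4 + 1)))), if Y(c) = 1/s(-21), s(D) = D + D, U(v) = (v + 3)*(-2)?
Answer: -42/17321305 ≈ -2.4248e-6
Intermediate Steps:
U(v) = -6 - 2*v (U(v) = (3 + v)*(-2) = -6 - 2*v)
s(D) = 2*D
Y(c) = -1/42 (Y(c) = 1/(2*(-21)) = 1/(-42) = -1/42)
1/(-412412 + Y(U(1*(4 + 1)))) = 1/(-412412 - 1/42) = 1/(-17321305/42) = -42/17321305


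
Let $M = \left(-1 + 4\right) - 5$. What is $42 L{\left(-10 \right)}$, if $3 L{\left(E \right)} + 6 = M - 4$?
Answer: $-168$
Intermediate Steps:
$M = -2$ ($M = 3 - 5 = -2$)
$L{\left(E \right)} = -4$ ($L{\left(E \right)} = -2 + \frac{-2 - 4}{3} = -2 + \frac{1}{3} \left(-6\right) = -2 - 2 = -4$)
$42 L{\left(-10 \right)} = 42 \left(-4\right) = -168$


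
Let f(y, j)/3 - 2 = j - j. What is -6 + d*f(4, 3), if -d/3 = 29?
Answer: -528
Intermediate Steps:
d = -87 (d = -3*29 = -87)
f(y, j) = 6 (f(y, j) = 6 + 3*(j - j) = 6 + 3*0 = 6 + 0 = 6)
-6 + d*f(4, 3) = -6 - 87*6 = -6 - 522 = -528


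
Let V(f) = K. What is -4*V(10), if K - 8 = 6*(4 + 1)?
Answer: -152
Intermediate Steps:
K = 38 (K = 8 + 6*(4 + 1) = 8 + 6*5 = 8 + 30 = 38)
V(f) = 38
-4*V(10) = -4*38 = -152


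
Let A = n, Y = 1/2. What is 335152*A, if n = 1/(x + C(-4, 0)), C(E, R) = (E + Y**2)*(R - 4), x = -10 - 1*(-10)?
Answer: 335152/15 ≈ 22343.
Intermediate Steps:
Y = 1/2 ≈ 0.50000
x = 0 (x = -10 + 10 = 0)
C(E, R) = (-4 + R)*(1/4 + E) (C(E, R) = (E + (1/2)**2)*(R - 4) = (E + 1/4)*(-4 + R) = (1/4 + E)*(-4 + R) = (-4 + R)*(1/4 + E))
n = 1/15 (n = 1/(0 + (-1 - 4*(-4) + (1/4)*0 - 4*0)) = 1/(0 + (-1 + 16 + 0 + 0)) = 1/(0 + 15) = 1/15 ≈ 0.066667)
A = 1/15 ≈ 0.066667
335152*A = 335152*(1/15) = 335152/15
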